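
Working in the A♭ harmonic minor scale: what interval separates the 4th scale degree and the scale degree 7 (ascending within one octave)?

augmented 4th

Spelling the A♭ harmonic minor scale: A♭ B♭ C♭ D♭ E♭ F♭ G.
4th scale degree = D♭; scale degree 7 = G.
D♭ up to G is 6 semitones, a half step wider than a perfect fourth, so the interval is augmented.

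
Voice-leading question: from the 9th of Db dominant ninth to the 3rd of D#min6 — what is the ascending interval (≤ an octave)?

augmented second

The 9th of Db dominant ninth is Eb; the 3rd of D#min6 is F#.
2 letter names make it a second; at 3 semitones (a half step wider than major) the quality is augmented.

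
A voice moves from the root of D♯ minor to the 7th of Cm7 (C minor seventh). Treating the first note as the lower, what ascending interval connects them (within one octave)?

D♯ minor has D♯ as its root, and Cm7 (C minor seventh) has B♭ as its 7th.
D♯ up to B♭ is 7 semitones, a whole step narrower than a major sixth, so the interval is diminished.

diminished sixth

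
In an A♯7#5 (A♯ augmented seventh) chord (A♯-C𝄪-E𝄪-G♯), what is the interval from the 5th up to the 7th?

So we need the interval from E𝄪 up to G♯.
3 letter names make it a third; at 2 semitones (a whole step narrower than major) the quality is diminished.

d3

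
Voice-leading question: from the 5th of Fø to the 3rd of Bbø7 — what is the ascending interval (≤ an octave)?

major second

Fø has Cb as its 5th, and Bbø7 has Db as its 3rd.
Counting 2 letters and 2 half steps from Cb gives a major second.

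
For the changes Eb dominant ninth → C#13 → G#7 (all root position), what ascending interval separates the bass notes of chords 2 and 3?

The roots are C# and G#.
C# up to G# spans 5 letter names and 7 semitones — a perfect fifth.

P5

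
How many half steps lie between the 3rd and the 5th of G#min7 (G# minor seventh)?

4

G#-7 (G# minor seventh) is spelled G#–B–D#–F#.
B to D# is a major third: 4 semitones.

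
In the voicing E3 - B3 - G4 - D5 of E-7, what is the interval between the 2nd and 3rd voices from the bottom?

Those voices are B3 and G4.
B up to G is 8 semitones, a half step narrower than a major sixth, so the interval is minor.

minor sixth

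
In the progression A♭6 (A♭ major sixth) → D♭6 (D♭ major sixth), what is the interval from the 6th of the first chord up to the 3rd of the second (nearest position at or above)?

A♭6 (A♭ major sixth) has F as its 6th, and D♭6 (D♭ major sixth) has F as its 3rd.
F up to F spans 1 letter names and 0 semitones — a perfect unison.

perfect unison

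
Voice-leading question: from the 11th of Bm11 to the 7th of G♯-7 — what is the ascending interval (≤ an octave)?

major second

The 11th of Bm11 is E; the 7th of G♯-7 is F♯.
From E to F♯ is 2 semitones, exactly the major second.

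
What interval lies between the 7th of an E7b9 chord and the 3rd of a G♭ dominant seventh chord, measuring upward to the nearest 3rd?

The 7th of E7b9 is D; the 3rd of G♭ dominant seventh is B♭.
D up to B♭ is 8 semitones, a half step narrower than a major sixth, so the interval is minor.

minor sixth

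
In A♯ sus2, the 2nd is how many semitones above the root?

2

A♯sus2 (A♯ sus2): A♯ B♯ E♯.
A♯ to B♯ is a major second: 2 semitones.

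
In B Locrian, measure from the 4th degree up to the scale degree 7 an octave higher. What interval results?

Spelling B Locrian: B C D E F G A.
That puts E below A.
From E to A is 17 semitones, exactly the perfect eleventh.

P11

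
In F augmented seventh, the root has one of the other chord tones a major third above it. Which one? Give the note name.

Spelling the chord: F-A-C#-Eb.
The root is F. A major third above F is A.
A is the chord's 3rd.

A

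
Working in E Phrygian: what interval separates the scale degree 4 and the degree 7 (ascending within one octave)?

P4

E phrygian: E F G A B C D.
The scale degree 4 is A and the 7th degree is D.
Counting 4 letters and 5 half steps from A gives a perfect fourth.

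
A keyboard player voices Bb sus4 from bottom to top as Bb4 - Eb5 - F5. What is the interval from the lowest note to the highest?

The outer voices are Bb4 and F5.
Bb up to F spans 5 letter names and 7 semitones — a perfect fifth.

perfect fifth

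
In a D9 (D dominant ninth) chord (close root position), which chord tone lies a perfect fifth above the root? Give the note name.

The chord tones of D9 are D–F#–A–C–E.
The root is D. A perfect fifth above D is A.
A is the chord's 5th.

A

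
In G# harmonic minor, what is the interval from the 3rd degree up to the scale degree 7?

augmented fifth

The scale runs G# A# B C# D# E F##.
3rd degree = B; scale degree 7 = F##.
5 letter names make it a fifth; at 8 semitones (a half step wider than perfect) the quality is augmented.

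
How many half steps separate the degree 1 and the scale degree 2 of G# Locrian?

The scale is G# A B C# D E F#.
G# up to A is a minor second — 1 semitone.

1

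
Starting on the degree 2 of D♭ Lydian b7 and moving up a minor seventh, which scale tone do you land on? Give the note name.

Db

The scale is D♭ E♭ F G A♭ B♭ C♭.
The degree 2 is E♭; a minor seventh above that is D♭ — scale degree 1.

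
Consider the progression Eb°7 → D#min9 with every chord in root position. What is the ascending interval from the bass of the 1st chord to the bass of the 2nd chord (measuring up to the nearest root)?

The roots are Eb and D#.
7 letter names make it a seventh; at 12 semitones (a half step wider than major) the quality is augmented.

augmented seventh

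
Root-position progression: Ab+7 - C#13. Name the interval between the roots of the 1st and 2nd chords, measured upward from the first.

The roots are Ab and C#.
From Ab to C#: 5 semitones over a third = augmented.

A3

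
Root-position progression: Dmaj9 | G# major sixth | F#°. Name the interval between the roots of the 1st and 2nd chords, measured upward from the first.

augmented 4th

The roots are D and G#.
D up to G# is 6 semitones, a half step wider than a perfect fourth, so the interval is augmented.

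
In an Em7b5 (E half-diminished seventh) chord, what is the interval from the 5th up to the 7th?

major third

The chord tones of Em7b5 are E G Bb D.
The 5th is Bb and the 7th is D.
Bb up to D spans 3 letter names and 4 semitones — a major third.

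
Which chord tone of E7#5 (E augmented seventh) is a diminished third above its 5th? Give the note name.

D

The chord tones of E7#5 are E, G♯, B♯, D.
The 5th is B♯. A diminished third above B♯ is D.
D is the chord's 7th.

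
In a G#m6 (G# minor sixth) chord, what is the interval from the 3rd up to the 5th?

major third

The chord tones of G#min6 are G# B D# E#.
3rd = B; 5th = D#.
Counting 3 letters and 4 half steps from B gives a major third.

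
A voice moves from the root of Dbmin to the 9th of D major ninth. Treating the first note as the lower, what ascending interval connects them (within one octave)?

augmented second

Dbmin has Db as its root, and D major ninth has E as its 9th.
From Db to E: 3 semitones over a second = augmented.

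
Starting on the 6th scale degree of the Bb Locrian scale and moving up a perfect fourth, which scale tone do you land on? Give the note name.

Cb

The scale is Bb Cb Db Eb Fb Gb Ab.
The 6th scale degree is Gb; a perfect fourth above that is Cb — scale degree 2.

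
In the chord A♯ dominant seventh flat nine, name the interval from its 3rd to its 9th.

diminished 7th

A♯7b9: A♯, C𝄪, E♯, G♯, B.
So we need the interval from C𝄪 up to B.
From C𝄪 to B: 9 semitones over a seventh = diminished.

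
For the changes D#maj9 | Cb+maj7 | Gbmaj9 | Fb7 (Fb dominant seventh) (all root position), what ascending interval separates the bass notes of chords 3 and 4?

The roots are Gb and Fb.
7 letter names make it a seventh; at 10 semitones (a half step narrower than major) the quality is minor.

minor seventh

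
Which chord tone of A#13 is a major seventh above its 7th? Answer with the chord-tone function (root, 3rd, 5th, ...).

13th

Spelling the chord: A#-C##-E#-G#-B#-F##.
The 7th is G#. A major seventh above G# is F##.
F## is the chord's 13th.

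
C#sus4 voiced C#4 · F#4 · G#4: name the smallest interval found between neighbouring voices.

Adjacent intervals: C#4→F#4 = perfect fourth; F#4→G#4 = major second.
The smallest is F#4 to G#4, a major second (2 semitones).

major second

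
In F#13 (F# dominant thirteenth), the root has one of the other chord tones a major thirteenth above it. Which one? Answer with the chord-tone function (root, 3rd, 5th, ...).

The chord tones of F#13 (F# dominant thirteenth) are F#-A#-C#-E-G#-D#.
The root is F#. A major thirteenth above F# is D#.
D# is the chord's 13th.

13th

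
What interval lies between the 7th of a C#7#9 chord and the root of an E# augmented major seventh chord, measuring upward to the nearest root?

augmented fourth

The 7th of C#7#9 is B; the root of E# augmented major seventh is E#.
B up to E# is 6 semitones, a half step wider than a perfect fourth, so the interval is augmented.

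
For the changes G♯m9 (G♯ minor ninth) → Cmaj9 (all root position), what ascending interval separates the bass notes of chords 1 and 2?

diminished fourth

The roots are G♯ and C.
G♯ up to C is 4 semitones, a half step narrower than a perfect fourth, so the interval is diminished.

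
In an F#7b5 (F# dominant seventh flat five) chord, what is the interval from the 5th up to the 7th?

major 3rd

Spelling the chord: F#, A#, C, E.
So we need the interval from C up to E.
Counting 3 letters and 4 half steps from C gives a major third.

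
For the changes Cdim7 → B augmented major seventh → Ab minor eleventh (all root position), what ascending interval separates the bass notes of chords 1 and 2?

M7

The roots are C and B.
Counting 7 letters and 11 half steps from C gives a major seventh.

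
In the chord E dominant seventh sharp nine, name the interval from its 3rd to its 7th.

E7#9 is spelled E, G#, B, D, F##.
So we need the interval from G# up to D.
From G# to D: 6 semitones over a fifth = diminished.

diminished fifth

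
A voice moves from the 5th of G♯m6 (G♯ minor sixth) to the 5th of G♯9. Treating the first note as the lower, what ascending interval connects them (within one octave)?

perfect unison

G♯m6 (G♯ minor sixth) has D♯ as its 5th, and G♯9 has D♯ as its 5th.
From D♯ to D♯ is 0 semitones, exactly the perfect unison.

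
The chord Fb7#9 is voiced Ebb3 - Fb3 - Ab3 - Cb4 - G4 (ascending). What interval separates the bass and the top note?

A10

The outer voices are Ebb3 and G4.
10 letter names make it a tenth; at 17 semitones (a half step wider than major) the quality is augmented.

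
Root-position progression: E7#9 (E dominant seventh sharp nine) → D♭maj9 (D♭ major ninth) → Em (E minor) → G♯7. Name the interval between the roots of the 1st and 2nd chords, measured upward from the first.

diminished seventh

The roots are E and D♭.
From E to D♭: 9 semitones over a seventh = diminished.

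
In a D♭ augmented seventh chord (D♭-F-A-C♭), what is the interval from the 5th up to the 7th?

diminished third

That puts A below C♭.
3 letter names make it a third; at 2 semitones (a whole step narrower than major) the quality is diminished.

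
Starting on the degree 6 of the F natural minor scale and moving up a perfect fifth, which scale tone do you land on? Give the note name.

Ab

The scale is F G Ab Bb C Db Eb.
The degree 6 is Db; a perfect fifth above that is Ab — scale degree 3.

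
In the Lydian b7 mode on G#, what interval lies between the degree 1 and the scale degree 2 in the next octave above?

G# lydian dominant: G# A# B# C## D# E# F#.
So we need the interval from G# up to A#.
Counting 9 letters and 14 half steps from G# gives a major ninth.

major ninth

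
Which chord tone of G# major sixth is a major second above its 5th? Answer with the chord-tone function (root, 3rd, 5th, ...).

The chord tones of G# major sixth are G#-B#-D#-E#.
The 5th is D#. A major second above D# is E#.
E# is the chord's 6th.

6th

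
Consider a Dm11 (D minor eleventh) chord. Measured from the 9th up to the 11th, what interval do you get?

Dm11 (D minor eleventh) is spelled D, F, A, C, E, G.
So we need the interval from E up to G.
E up to G is 3 semitones, a half step narrower than a major third, so the interval is minor.

minor third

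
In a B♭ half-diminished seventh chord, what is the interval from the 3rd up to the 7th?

perfect 5th

Spelling the chord: B♭ D♭ F♭ A♭.
So we need the interval from D♭ up to A♭.
D♭ up to A♭ spans 5 letter names and 7 semitones — a perfect fifth.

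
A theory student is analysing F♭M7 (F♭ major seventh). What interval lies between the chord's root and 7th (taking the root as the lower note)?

major 7th

The chord tones of F♭Δ7 (F♭ major seventh) are F♭-A♭-C♭-E♭.
That puts F♭ below E♭.
From F♭ to E♭ is 11 semitones, exactly the major seventh.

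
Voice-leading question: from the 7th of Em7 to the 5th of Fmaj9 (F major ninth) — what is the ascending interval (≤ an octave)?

Em7 has D as its 7th, and Fmaj9 (F major ninth) has C as its 5th.
D up to C is 10 semitones, a half step narrower than a major seventh, so the interval is minor.

minor 7th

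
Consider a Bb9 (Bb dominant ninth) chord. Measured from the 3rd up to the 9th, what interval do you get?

Bb dominant ninth is spelled Bb–D–F–Ab–C.
So we need the interval from D up to C.
D up to C is 10 semitones, a half step narrower than a major seventh, so the interval is minor.

minor seventh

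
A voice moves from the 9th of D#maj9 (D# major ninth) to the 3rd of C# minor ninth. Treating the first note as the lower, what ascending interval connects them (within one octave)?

diminished 8th

D#maj9 (D# major ninth) has E# as its 9th, and C# minor ninth has E as its 3rd.
E# up to E is 11 semitones, a half step narrower than a perfect octave, so the interval is diminished.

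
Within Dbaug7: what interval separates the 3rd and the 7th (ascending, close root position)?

diminished fifth

Spelling the chord: Db, F, A, Cb.
3rd = F; 7th = Cb.
5 letter names make it a fifth; at 6 semitones (a half step narrower than perfect) the quality is diminished.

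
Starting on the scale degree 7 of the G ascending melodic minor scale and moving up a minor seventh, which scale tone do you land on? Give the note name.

The scale is G A B♭ C D E F♯.
The scale degree 7 is F♯; a minor seventh above that is E — scale degree 6.

E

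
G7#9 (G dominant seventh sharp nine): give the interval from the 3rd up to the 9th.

The chord tones of G7#9 (G dominant seventh sharp nine) are G B D F A#.
The 3rd is B and the 9th is A#.
From B to A# is 11 semitones, exactly the major seventh.

major seventh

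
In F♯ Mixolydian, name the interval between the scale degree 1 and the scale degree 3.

F♯ mixolydian: F♯ G♯ A♯ B C♯ D♯ E.
The scale degree 1 is F♯ and the 3rd degree is A♯.
F♯ up to A♯ spans 3 letter names and 4 semitones — a major third.

M3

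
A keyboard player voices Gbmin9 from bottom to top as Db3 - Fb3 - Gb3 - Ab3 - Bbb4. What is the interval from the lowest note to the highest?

The outer voices are Db3 and Bbb4.
Db up to Bbb is 20 semitones, a half step narrower than a major thirteenth, so the interval is minor.

m13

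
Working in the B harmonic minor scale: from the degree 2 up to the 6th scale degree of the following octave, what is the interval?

The scale runs B C# D E F# G A#.
Degree 2 = C#; 6th degree (up an octave) = G.
12 letter names make it a twelfth; at 18 semitones (a half step narrower than perfect) the quality is diminished.

diminished twelfth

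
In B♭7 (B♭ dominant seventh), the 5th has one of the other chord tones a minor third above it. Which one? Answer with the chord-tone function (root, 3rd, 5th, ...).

Spelling the chord: B♭-D-F-A♭.
The 5th is F. A minor third above F is A♭.
A♭ is the chord's 7th.

7th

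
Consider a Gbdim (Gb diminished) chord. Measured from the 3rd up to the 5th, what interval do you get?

minor third

Spelling the chord: Gb, Bbb, Dbb.
The 3rd is Bbb and the 5th is Dbb.
Bbb up to Dbb is 3 semitones, a half step narrower than a major third, so the interval is minor.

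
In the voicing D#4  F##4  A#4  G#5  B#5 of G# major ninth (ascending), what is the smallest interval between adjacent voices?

Adjacent intervals: D#4→F##4 = major third; F##4→A#4 = minor third; A#4→G#5 = minor seventh; G#5→B#5 = major third.
The smallest is F##4 to A#4, a minor third (3 semitones).

minor third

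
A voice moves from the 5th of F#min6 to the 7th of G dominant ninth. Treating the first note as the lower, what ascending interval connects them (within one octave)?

F#min6 has C# as its 5th, and G dominant ninth has F as its 7th.
From C# to F: 4 semitones over a fourth = diminished.

diminished fourth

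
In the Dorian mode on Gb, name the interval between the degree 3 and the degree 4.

The scale runs Gb Ab Bbb Cb Db Eb Fb.
That puts Bbb below Cb.
From Bbb to Cb is 2 semitones, exactly the major second.

major second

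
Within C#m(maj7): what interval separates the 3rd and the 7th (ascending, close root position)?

C#m(maj7) is spelled C#-E-G#-B#.
That puts E below B#.
E up to B# is 8 semitones, a half step wider than a perfect fifth, so the interval is augmented.

augmented fifth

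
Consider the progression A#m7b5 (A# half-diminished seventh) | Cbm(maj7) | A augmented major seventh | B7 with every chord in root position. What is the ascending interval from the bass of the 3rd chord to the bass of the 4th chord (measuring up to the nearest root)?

The roots are A and B.
Counting 2 letters and 2 half steps from A gives a major second.

major 2nd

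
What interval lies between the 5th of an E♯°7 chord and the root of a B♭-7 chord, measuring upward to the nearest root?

diminished octave

The 5th of E♯°7 is B; the root of B♭-7 is B♭.
From B to B♭: 11 semitones over an octave = diminished.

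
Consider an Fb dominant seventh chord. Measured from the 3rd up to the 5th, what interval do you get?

Fb dominant seventh is spelled Fb–Ab–Cb–Ebb.
3rd = Ab; 5th = Cb.
Ab up to Cb is 3 semitones, a half step narrower than a major third, so the interval is minor.

minor 3rd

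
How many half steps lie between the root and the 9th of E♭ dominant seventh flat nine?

E♭7b9 is spelled E♭ G B♭ D♭ F♭.
E♭ to F♭ is a minor ninth: 13 semitones.

13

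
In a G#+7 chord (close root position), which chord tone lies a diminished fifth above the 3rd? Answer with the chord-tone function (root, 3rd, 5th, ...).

7th

The chord tones of G#+7 (G# augmented seventh) are G# B# D## F#.
The 3rd is B#. A diminished fifth above B# is F#.
F# is the chord's 7th.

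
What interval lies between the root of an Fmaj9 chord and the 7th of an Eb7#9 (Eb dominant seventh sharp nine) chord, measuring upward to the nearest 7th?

Fmaj9 has F as its root, and Eb7#9 (Eb dominant seventh sharp nine) has Db as its 7th.
From F to Db: 8 semitones over a sixth = minor.

m6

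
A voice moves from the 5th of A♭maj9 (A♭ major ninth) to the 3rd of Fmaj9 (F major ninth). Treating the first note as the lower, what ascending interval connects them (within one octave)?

The 5th of A♭maj9 (A♭ major ninth) is E♭; the 3rd of Fmaj9 (F major ninth) is A.
4 letter names make it a fourth; at 6 semitones (a half step wider than perfect) the quality is augmented.

augmented fourth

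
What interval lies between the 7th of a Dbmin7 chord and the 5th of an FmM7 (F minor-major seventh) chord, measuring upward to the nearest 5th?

augmented unison

The 7th of Dbmin7 is Cb; the 5th of FmM7 (F minor-major seventh) is C.
Cb up to C is 1 semitone, a half step wider than a perfect unison, so the interval is augmented.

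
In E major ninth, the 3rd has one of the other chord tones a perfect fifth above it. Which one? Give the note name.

Emaj9: E-G♯-B-D♯-F♯.
The 3rd is G♯. A perfect fifth above G♯ is D♯.
D♯ is the chord's 7th.

D#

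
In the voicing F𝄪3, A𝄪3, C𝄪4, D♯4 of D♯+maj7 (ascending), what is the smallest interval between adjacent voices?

minor second

Adjacent intervals: F𝄪3→A𝄪3 = major third; A𝄪3→C𝄪4 = minor third; C𝄪4→D♯4 = minor second.
The smallest is C𝄪4 to D♯4, a minor second (1 semitone).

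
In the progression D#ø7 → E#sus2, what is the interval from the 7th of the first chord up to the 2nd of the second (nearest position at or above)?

augmented fourth

D#ø7 has C# as its 7th, and E#sus2 has F## as its 2nd.
C# up to F## is 6 semitones, a half step wider than a perfect fourth, so the interval is augmented.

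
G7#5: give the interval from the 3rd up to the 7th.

diminished 5th

The chord tones of G7#5 are G, B, D#, F.
So we need the interval from B up to F.
5 letter names make it a fifth; at 6 semitones (a half step narrower than perfect) the quality is diminished.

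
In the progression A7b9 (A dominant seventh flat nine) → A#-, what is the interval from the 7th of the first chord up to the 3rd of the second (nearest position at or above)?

The 7th of A7b9 (A dominant seventh flat nine) is G; the 3rd of A#- is C#.
From G to C#: 6 semitones over a fourth = augmented.

augmented 4th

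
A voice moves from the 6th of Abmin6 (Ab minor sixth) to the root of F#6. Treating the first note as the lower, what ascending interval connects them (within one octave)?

The 6th of Abmin6 (Ab minor sixth) is F; the root of F#6 is F#.
1 letter names make it a unison; at 1 semitone (a half step wider than perfect) the quality is augmented.

A1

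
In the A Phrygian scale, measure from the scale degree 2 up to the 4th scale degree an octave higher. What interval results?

M10

The scale runs A Bb C D E F G.
The scale degree 2 is Bb and the 4th degree (up an octave) is D.
Counting 10 letters and 16 half steps from Bb gives a major tenth.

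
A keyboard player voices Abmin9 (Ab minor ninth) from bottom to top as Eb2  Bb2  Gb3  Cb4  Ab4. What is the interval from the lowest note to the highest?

The outer voices are Eb2 and Ab4.
From Eb to Ab is 29 semitones, exactly the perfect 18th.

perfect 18th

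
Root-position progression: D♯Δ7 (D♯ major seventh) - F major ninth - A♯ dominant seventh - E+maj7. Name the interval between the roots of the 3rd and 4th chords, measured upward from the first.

diminished fifth

The roots are A♯ and E.
5 letter names make it a fifth; at 6 semitones (a half step narrower than perfect) the quality is diminished.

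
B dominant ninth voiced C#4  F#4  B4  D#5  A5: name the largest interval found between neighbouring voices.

d5

Adjacent intervals: C#4→F#4 = perfect fourth; F#4→B4 = perfect fourth; B4→D#5 = major third; D#5→A5 = diminished fifth.
The largest is D#5 to A5, a diminished fifth (6 semitones).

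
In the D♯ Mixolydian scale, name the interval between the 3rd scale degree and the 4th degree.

minor second

The scale runs D♯ E♯ F𝄪 G♯ A♯ B♯ C♯.
The 3rd scale degree is F𝄪 and the degree 4 is G♯.
F𝄪 up to G♯ is 1 semitone, a half step narrower than a major second, so the interval is minor.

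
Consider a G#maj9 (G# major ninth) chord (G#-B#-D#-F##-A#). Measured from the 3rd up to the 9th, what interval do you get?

The 3rd is B# and the 9th is A#.
7 letter names make it a seventh; at 10 semitones (a half step narrower than major) the quality is minor.

minor seventh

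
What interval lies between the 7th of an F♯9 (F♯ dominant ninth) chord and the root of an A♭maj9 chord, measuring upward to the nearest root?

diminished fourth

The 7th of F♯9 (F♯ dominant ninth) is E; the root of A♭maj9 is A♭.
From E to A♭: 4 semitones over a fourth = diminished.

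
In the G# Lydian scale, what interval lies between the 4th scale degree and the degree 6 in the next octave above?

m10

Spelling the G# Lydian scale: G# A# B# C## D# E# F##.
The 4th scale degree is C## and the scale degree 6 (up an octave) is E#.
C## up to E# is 15 semitones, a half step narrower than a major tenth, so the interval is minor.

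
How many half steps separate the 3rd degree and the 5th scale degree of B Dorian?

The scale is B C♯ D E F♯ G♯ A.
D up to F♯ is a major third — 4 semitones.

4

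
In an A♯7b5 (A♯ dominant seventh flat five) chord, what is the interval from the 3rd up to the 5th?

Spelling the chord: A♯, C𝄪, E, G♯.
The 3rd is C𝄪 and the 5th is E.
3 letter names make it a third; at 2 semitones (a whole step narrower than major) the quality is diminished.

diminished third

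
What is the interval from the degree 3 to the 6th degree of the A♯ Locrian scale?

Spelling the A♯ Locrian scale: A♯ B C♯ D♯ E F♯ G♯.
Degree 3 = C♯; degree 6 = F♯.
Counting 4 letters and 5 half steps from C♯ gives a perfect fourth.

perfect fourth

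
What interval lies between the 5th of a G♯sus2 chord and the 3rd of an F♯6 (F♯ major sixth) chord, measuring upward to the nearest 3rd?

perfect fifth

G♯sus2 has D♯ as its 5th, and F♯6 (F♯ major sixth) has A♯ as its 3rd.
Counting 5 letters and 7 half steps from D♯ gives a perfect fifth.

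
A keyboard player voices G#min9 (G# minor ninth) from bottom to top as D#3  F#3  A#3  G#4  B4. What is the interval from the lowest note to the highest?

minor 13th

The outer voices are D#3 and B4.
13 letter names make it a thirteenth; at 20 semitones (a half step narrower than major) the quality is minor.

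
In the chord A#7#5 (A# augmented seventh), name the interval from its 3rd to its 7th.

A#+7: A# C## E## G#.
The 3rd is C## and the 7th is G#.
5 letter names make it a fifth; at 6 semitones (a half step narrower than perfect) the quality is diminished.

diminished fifth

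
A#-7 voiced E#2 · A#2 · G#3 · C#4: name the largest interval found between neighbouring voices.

Adjacent intervals: E#2→A#2 = perfect fourth; A#2→G#3 = minor seventh; G#3→C#4 = perfect fourth.
The largest is A#2 to G#3, a minor seventh (10 semitones).

minor 7th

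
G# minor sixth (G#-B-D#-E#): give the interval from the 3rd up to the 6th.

So we need the interval from B up to E#.
From B to E#: 6 semitones over a fourth = augmented.

A4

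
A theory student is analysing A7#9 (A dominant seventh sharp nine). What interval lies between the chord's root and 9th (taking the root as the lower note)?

A9

The chord tones of A7#9 are A, C♯, E, G, B♯.
The root is A and the 9th is B♯.
A up to B♯ is 15 semitones, a half step wider than a major ninth, so the interval is augmented.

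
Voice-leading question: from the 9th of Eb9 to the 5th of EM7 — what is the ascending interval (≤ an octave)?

augmented fourth

The 9th of Eb9 is F; the 5th of EM7 is B.
4 letter names make it a fourth; at 6 semitones (a half step wider than perfect) the quality is augmented.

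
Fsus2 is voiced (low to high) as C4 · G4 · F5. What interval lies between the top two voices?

Those voices are G4 and F5.
7 letter names make it a seventh; at 10 semitones (a half step narrower than major) the quality is minor.

minor seventh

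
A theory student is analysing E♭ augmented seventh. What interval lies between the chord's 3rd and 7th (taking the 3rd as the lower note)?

diminished fifth

The chord tones of E♭ augmented seventh are E♭-G-B-D♭.
So we need the interval from G up to D♭.
5 letter names make it a fifth; at 6 semitones (a half step narrower than perfect) the quality is diminished.
That tritone between 3rd and 7th is what gives the dominant seventh its pull toward resolution.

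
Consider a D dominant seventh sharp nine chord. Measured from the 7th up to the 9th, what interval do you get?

The chord tones of D7#9 are D, F♯, A, C, E♯.
That puts C below E♯.
From C to E♯: 5 semitones over a third = augmented.

augmented third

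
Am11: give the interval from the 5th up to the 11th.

m7

Am11 (A minor eleventh): A–C–E–G–B–D.
5th = E; 11th = D.
From E to D: 10 semitones over a seventh = minor.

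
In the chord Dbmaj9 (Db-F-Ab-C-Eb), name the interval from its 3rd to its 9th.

The 3rd is F and the 9th is Eb.
F up to Eb is 10 semitones, a half step narrower than a major seventh, so the interval is minor.

minor seventh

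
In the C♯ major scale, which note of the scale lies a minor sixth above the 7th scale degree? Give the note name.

G#

The scale is C♯ D♯ E♯ F♯ G♯ A♯ B♯.
The 7th scale degree is B♯; a minor sixth above that is G♯ — scale degree 5.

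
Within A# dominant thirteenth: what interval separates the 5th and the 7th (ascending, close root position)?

A#13 (A# dominant thirteenth): A#, C##, E#, G#, B#, F##.
The 5th is E# and the 7th is G#.
From E# to G#: 3 semitones over a third = minor.

minor third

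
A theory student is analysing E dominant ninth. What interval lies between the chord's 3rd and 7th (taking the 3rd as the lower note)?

E9 is spelled E-G#-B-D-F#.
The 3rd is G# and the 7th is D.
G# up to D is 6 semitones, a half step narrower than a perfect fifth, so the interval is diminished.
This 3–7 tritone is the characteristic tension at the heart of the dominant sound.

diminished 5th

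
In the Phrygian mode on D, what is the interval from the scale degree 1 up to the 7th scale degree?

minor 7th

Spelling the Phrygian mode on D: D Eb F G A Bb C.
So we need the interval from D up to C.
D up to C is 10 semitones, a half step narrower than a major seventh, so the interval is minor.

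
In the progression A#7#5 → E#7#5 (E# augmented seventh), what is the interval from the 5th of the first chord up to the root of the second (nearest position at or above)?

d8

The 5th of A#7#5 is E##; the root of E#7#5 (E# augmented seventh) is E#.
8 letter names make it an octave; at 11 semitones (a half step narrower than perfect) the quality is diminished.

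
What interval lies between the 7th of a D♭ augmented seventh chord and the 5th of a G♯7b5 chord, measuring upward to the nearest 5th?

augmented second

D♭ augmented seventh has C♭ as its 7th, and G♯7b5 has D as its 5th.
From C♭ to D: 3 semitones over a second = augmented.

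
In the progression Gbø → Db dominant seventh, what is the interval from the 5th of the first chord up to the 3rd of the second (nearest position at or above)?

The 5th of Gbø is Dbb; the 3rd of Db dominant seventh is F.
From Dbb to F: 5 semitones over a third = augmented.

augmented 3rd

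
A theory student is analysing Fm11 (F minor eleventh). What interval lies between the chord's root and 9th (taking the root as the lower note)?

major 9th

Spelling the chord: F–Ab–C–Eb–G–Bb.
That puts F below G.
Counting 9 letters and 14 half steps from F gives a major ninth.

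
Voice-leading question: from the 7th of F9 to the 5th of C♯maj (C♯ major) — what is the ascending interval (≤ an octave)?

The 7th of F9 is E♭; the 5th of C♯maj (C♯ major) is G♯.
From E♭ to G♯: 5 semitones over a third = augmented.

A3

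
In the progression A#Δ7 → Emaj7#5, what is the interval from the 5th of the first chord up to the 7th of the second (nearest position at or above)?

m7

The 5th of A#Δ7 is E#; the 7th of Emaj7#5 is D#.
7 letter names make it a seventh; at 10 semitones (a half step narrower than major) the quality is minor.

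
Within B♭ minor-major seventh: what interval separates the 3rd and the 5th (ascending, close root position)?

M3

Spelling the chord: B♭ D♭ F A.
That puts D♭ below F.
From D♭ to F is 4 semitones, exactly the major third.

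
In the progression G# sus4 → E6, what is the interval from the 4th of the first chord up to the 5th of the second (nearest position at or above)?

minor 7th

G# sus4 has C# as its 4th, and E6 has B as its 5th.
7 letter names make it a seventh; at 10 semitones (a half step narrower than major) the quality is minor.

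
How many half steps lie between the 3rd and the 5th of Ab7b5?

2

Ab dominant seventh flat five: Ab C Ebb Gb.
C to Ebb is a diminished third: 2 semitones.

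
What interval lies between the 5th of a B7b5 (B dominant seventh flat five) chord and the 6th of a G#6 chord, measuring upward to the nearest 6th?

The 5th of B7b5 (B dominant seventh flat five) is F; the 6th of G#6 is E#.
F up to E# is 12 semitones, a half step wider than a major seventh, so the interval is augmented.

augmented seventh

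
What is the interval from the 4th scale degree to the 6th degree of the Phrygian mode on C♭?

m3

C♭ phrygian: C♭ D𝄫 E𝄫 F♭ G♭ A𝄫 B𝄫.
That puts F♭ below A𝄫.
F♭ up to A𝄫 is 3 semitones, a half step narrower than a major third, so the interval is minor.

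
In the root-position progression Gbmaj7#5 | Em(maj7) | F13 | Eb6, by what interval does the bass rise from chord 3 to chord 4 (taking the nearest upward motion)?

minor seventh

The roots are F and Eb.
7 letter names make it a seventh; at 10 semitones (a half step narrower than major) the quality is minor.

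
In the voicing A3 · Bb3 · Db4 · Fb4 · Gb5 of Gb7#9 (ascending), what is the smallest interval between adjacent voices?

minor second

Adjacent intervals: A3→Bb3 = minor second; Bb3→Db4 = minor third; Db4→Fb4 = minor third; Fb4→Gb5 = major ninth.
The smallest is A3 to Bb3, a minor second (1 semitone).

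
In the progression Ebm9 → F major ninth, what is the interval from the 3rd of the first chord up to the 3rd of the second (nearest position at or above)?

A2

The 3rd of Ebm9 is Gb; the 3rd of F major ninth is A.
2 letter names make it a second; at 3 semitones (a half step wider than major) the quality is augmented.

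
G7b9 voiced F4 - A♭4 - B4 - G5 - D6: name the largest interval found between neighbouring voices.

minor sixth

Adjacent intervals: F4→A♭4 = minor third; A♭4→B4 = augmented second; B4→G5 = minor sixth; G5→D6 = perfect fifth.
The largest is B4 to G5, a minor sixth (8 semitones).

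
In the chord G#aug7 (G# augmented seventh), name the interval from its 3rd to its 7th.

G# augmented seventh is spelled G#-B#-D##-F#.
The 3rd is B# and the 7th is F#.
From B# to F#: 6 semitones over a fifth = diminished.
That tritone between 3rd and 7th is what gives the dominant seventh its pull toward resolution.

d5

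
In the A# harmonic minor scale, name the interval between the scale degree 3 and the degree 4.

The scale runs A# B# C# D# E# F# G##.
The scale degree 3 is C# and the degree 4 is D#.
C# up to D# spans 2 letter names and 2 semitones — a major second.

major 2nd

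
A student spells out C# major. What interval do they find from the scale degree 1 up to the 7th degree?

Spelling C# major: C# D# E# F# G# A# B#.
The scale degree 1 is C# and the 7th scale degree is B#.
C# up to B# spans 7 letter names and 11 semitones — a major seventh.

major seventh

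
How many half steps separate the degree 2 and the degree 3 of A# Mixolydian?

The scale is A# B# C## D# E# F## G#.
B# up to C## is a major second — 2 semitones.

2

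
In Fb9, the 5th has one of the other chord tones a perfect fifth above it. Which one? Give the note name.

Gb

Spelling the chord: Fb, Ab, Cb, Ebb, Gb.
The 5th is Cb. A perfect fifth above Cb is Gb.
Gb is the chord's 9th.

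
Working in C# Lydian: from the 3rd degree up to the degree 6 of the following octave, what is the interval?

Spelling C# Lydian: C# D# E# F## G# A# B#.
That puts E# below A#.
E# up to A# spans 11 letter names and 17 semitones — a perfect eleventh.

perfect 11th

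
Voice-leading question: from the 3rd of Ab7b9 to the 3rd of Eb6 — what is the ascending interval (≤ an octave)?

The 3rd of Ab7b9 is C; the 3rd of Eb6 is G.
Counting 5 letters and 7 half steps from C gives a perfect fifth.

perfect fifth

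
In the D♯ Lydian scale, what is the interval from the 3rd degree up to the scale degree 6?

D♯ lydian: D♯ E♯ F𝄪 G𝄪 A♯ B♯ C𝄪.
3rd degree = F𝄪; scale degree 6 = B♯.
F𝄪 up to B♯ spans 4 letter names and 5 semitones — a perfect fourth.

perfect 4th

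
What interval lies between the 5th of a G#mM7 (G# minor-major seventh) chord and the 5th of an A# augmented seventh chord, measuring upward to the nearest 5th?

A2

The 5th of G#mM7 (G# minor-major seventh) is D#; the 5th of A# augmented seventh is E##.
D# up to E## is 3 semitones, a half step wider than a major second, so the interval is augmented.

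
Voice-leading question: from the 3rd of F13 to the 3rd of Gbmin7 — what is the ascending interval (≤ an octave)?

The 3rd of F13 is A; the 3rd of Gbmin7 is Bbb.
From A to Bbb: 0 semitones over a second = diminished.

diminished 2nd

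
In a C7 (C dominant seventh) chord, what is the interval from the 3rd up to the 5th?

minor third

C7: C, E, G, Bb.
So we need the interval from E up to G.
E up to G is 3 semitones, a half step narrower than a major third, so the interval is minor.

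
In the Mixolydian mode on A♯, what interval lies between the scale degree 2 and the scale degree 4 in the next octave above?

minor tenth

A♯ mixolydian: A♯ B♯ C𝄪 D♯ E♯ F𝄪 G♯.
Scale degree 2 = B♯; 4th scale degree (up an octave) = D♯.
B♯ up to D♯ is 15 semitones, a half step narrower than a major tenth, so the interval is minor.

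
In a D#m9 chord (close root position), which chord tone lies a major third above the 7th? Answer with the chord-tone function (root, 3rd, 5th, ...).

D#min9: D#–F#–A#–C#–E#.
The 7th is C#. A major third above C# is E#.
E# is the chord's 9th.

9th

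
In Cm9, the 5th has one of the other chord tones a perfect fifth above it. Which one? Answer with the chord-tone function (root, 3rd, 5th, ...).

C minor ninth is spelled C E♭ G B♭ D.
The 5th is G. A perfect fifth above G is D.
D is the chord's 9th.

9th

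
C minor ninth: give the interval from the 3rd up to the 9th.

major seventh

Cmin9 (C minor ninth) is spelled C, Eb, G, Bb, D.
So we need the interval from Eb up to D.
Eb up to D spans 7 letter names and 11 semitones — a major seventh.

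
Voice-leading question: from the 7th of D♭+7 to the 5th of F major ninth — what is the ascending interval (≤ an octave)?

augmented 1st

The 7th of D♭+7 is C♭; the 5th of F major ninth is C.
1 letter names make it a unison; at 1 semitone (a half step wider than perfect) the quality is augmented.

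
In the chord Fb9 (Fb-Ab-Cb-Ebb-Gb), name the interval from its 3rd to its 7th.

The 3rd is Ab and the 7th is Ebb.
5 letter names make it a fifth; at 6 semitones (a half step narrower than perfect) the quality is diminished.

diminished fifth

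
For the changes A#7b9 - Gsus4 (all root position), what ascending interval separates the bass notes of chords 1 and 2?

The roots are A# and G.
A# up to G is 9 semitones, a whole step narrower than a major seventh, so the interval is diminished.

diminished seventh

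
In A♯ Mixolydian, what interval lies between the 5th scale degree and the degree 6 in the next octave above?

A♯ mixolydian: A♯ B♯ C𝄪 D♯ E♯ F𝄪 G♯.
The 5th scale degree is E♯ and the 6th degree (up an octave) is F𝄪.
From E♯ to F𝄪 is 14 semitones, exactly the major ninth.

major ninth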